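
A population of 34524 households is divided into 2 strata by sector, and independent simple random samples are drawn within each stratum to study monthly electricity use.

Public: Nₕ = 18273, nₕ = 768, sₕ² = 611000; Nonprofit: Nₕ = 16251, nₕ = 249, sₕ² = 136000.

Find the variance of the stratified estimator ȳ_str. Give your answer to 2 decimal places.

332.67

Var(ȳ_str) = Σₕ Wₕ²(1 − fₕ)sₕ²/nₕ with Wₕ = Nₕ/N, N = 34524.
Public: Wₕ = 0.52928398; term = 0.52928398²·(1 − 0.04202922)·611000/768 = 213.50583.
Nonprofit: Wₕ = 0.47071602; term = 0.47071602²·(1 − 0.01532213)·136000/249 = 119.16582.
Sum = 332.67165.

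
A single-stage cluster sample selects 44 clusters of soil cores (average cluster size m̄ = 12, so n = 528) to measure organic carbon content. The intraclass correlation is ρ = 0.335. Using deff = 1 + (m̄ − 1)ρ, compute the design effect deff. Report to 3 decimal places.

4.685

deff = 1 + (12 − 1)·0.335 = 1 + 3.685 = 4.685.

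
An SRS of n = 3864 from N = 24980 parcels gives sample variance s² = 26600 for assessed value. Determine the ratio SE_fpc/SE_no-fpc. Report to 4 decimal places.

f = n/N = 3864/24980 = 0.15468375.
SE_no-fpc = √(s²/n) = 2.6237488; SE_fpc = √((1−f)s²/n) = 2.4123031.
Ratio = √(1−f) = 0.91941082.

0.9194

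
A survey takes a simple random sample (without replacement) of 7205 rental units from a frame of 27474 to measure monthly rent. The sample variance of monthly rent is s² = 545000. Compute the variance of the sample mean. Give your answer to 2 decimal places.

55.80

Under SRS without replacement, Var(ȳ) = (1 − f)·s²/n with f = n/N = 7205/27474 = 0.26224794.
Var(ȳ) = (1 − 0.26224794)·545000/7205 = 0.73775206·75.641915 = 55.804979.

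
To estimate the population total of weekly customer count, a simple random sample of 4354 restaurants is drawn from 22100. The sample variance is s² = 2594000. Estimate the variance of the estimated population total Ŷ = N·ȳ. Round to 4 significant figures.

2.337 × 10^11

Var(Ŷ) = N²·Var(ȳ) = N²·(1 − n/N)·s²/n.
f = 4354/22100 = 0.19701357; Var(ȳ) = 0.80298643·2594000/4354 = 478.39844.
Var(Ŷ) = 22100² · 478.39844 = 2.3365458 × 10^11.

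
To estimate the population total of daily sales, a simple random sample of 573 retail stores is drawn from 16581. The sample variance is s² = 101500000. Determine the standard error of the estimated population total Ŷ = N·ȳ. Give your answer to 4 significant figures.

Var(Ŷ) = N²·Var(ȳ) = N²·(1 − n/N)·s²/n.
f = 573/16581 = 0.03455763; Var(ȳ) = 0.96544237·101500000/573 = 171016.41.
Var(Ŷ) = 16581² · 171016.41 = 4.7017467 × 10^13.
SE(Ŷ) = √(4.7017467 × 10^13) = 6.857 × 10^6.

6.857 × 10^6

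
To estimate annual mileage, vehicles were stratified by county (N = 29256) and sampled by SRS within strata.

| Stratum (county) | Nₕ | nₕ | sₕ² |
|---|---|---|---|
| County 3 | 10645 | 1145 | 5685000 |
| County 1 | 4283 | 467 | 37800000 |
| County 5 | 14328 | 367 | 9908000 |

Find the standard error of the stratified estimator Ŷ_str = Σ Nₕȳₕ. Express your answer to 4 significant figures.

Var(Ŷ_str) = Σₕ Nₕ²(1 − fₕ)sₕ²/nₕ.
County 3: 10645²·(1 − 1145/10645)·5685000/1145 = 5.0210466 × 10^11.
County 1: 4283²·(1 − 467/4283)·37800000/467 = 1.3229132 × 10^12.
County 5: 14328²·(1 − 367/14328)·9908000/367 = 5.4003516 × 10^12.
Sum = 7.2253695 × 10^12.
SE = √(7.2253695 × 10^12) = 2.688 × 10^6.

2.688 × 10^6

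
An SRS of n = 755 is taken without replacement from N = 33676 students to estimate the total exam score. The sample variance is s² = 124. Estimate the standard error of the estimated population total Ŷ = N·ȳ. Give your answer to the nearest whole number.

Var(Ŷ) = N²·Var(ȳ) = N²·(1 − n/N)·s²/n.
f = 755/33676 = 0.02241953; Var(ȳ) = 0.97758047·124/755 = 0.16055626.
Var(Ŷ) = 33676² · 0.16055626 = 1.8208252 × 10^8.
SE(Ŷ) = √(1.8208252 × 10^8) = 13494.

13494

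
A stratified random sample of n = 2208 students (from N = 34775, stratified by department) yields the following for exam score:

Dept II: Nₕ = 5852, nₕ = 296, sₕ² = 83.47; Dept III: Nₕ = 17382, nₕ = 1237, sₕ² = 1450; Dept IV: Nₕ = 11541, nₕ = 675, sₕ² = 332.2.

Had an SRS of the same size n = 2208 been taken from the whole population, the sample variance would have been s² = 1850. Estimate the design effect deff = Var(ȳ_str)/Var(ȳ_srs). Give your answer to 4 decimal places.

Var(ȳ_str) = Σ Wₕ²(1−fₕ)sₕ²/nₕ with Wₕ = Nₕ/34775:
  Dept II: (5852/34775)²·(1−296/5852)·83.47/296 = 0.0075817765
  Dept III: (17382/34775)²·(1−1237/17382)·1450/1237 = 0.27202062
  Dept IV: (11541/34775)²·(1−675/11541)·332.2/675 = 0.051035776
  → Var(ȳ_str) = 0.33063817.
Var(ȳ_srs) = (1 − 2208/34775)·1850/2208 = 0.78466318.
deff = 0.33063817 / 0.78466318 = 0.4214.

0.4214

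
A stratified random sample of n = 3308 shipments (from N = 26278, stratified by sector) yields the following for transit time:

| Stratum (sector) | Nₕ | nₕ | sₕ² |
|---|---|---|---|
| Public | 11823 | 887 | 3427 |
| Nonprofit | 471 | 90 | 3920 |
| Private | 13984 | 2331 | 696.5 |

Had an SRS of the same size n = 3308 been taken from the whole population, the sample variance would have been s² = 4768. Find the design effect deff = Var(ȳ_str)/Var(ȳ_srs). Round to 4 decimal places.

0.6391

Var(ȳ_str) = Σ Wₕ²(1−fₕ)sₕ²/nₕ with Wₕ = Nₕ/26278:
  Public: (11823/26278)²·(1−887/11823)·3427/887 = 0.72342258
  Nonprofit: (471/26278)²·(1−90/471)·3920/90 = 0.011318916
  Private: (13984/26278)²·(1−2331/13984)·696.5/2331 = 0.070512058
  → Var(ȳ_str) = 0.80525355.
Var(ȳ_srs) = (1 − 3308/26278)·4768/3308 = 1.2599097.
deff = 0.80525355 / 1.2599097 = 0.6391.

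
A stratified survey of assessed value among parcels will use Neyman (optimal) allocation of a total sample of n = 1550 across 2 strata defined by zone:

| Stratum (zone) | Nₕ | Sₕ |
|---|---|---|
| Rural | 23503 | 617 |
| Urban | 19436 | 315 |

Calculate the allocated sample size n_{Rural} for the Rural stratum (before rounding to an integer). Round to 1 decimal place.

1089.9

Neyman allocation: nₕ = n·NₕSₕ / Σⱼ NⱼSⱼ.
Σ NⱼSⱼ = 23503·617 + 19436·315 = 2.0623691 × 10^7.
n_{Rural} = 1550·23503·617 / (2.0623691 × 10^7) = 1089.9.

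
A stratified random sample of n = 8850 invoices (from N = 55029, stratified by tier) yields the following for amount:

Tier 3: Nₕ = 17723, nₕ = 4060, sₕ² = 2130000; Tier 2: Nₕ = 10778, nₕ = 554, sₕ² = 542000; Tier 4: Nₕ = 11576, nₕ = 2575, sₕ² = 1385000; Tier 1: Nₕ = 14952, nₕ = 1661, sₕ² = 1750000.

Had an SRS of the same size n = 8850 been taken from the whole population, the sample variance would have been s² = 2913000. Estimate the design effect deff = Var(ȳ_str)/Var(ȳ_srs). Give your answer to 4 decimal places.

0.5981

Var(ȳ_str) = Σ Wₕ²(1−fₕ)sₕ²/nₕ with Wₕ = Nₕ/55029:
  Tier 3: (17723/55029)²·(1−4060/17723)·2130000/4060 = 41.952093
  Tier 2: (10778/55029)²·(1−554/10778)·542000/554 = 35.601254
  Tier 4: (11576/55029)²·(1−2575/11576)·1385000/2575 = 18.507109
  Tier 1: (14952/55029)²·(1−1661/14952)·1750000/1661 = 69.142029
  → Var(ȳ_str) = 165.20249.
Var(ȳ_srs) = (1 − 8850/55029)·2913000/8850 = 276.21682.
deff = 165.20249 / 276.21682 = 0.5981.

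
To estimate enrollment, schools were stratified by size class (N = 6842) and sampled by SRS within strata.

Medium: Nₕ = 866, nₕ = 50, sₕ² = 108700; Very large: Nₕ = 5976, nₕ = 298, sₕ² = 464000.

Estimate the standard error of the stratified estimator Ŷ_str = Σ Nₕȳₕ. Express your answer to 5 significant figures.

233170

Var(Ŷ_str) = Σₕ Nₕ²(1 − fₕ)sₕ²/nₕ.
Medium: 866²·(1 − 50/866)·108700/50 = 1.5362701 × 10^9.
Very large: 5976²·(1 − 298/5976)·464000/298 = 5.2833295 × 10^10.
Sum = 5.4369565 × 10^10.
SE = √(5.4369565 × 10^10) = 233170.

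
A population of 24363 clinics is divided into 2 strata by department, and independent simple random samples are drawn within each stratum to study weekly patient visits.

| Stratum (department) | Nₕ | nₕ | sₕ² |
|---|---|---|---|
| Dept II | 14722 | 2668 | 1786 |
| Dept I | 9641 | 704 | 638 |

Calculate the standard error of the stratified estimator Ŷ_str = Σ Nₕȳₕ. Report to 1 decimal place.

Var(Ŷ_str) = Σₕ Nₕ²(1 − fₕ)sₕ²/nₕ.
Dept II: 14722²·(1 − 2668/14722)·1786/2668 = 1.1879376 × 10^8.
Dept I: 9641²·(1 − 704/9641)·638/704 = 7.8083965 × 10^7.
Sum = 1.9687773 × 10^8.
SE = √(1.9687773 × 10^8) = 14031.3.

14031.3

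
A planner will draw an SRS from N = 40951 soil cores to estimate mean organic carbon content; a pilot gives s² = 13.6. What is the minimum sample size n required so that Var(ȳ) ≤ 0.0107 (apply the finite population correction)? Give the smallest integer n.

Without fpc, n₀ = s²/D = 13.6/0.0107 = 1271.0280.
With fpc, (1 − n/N)·s²/n ≤ D requires n ≥ n₀/(1 + n₀/N) = 1271.0280/(1 + 1271.0280/40951) = 1232.7657.
Rounding up, n = 1233.

1233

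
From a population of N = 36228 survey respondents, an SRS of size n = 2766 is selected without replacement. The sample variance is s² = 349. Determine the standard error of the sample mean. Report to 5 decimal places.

0.34138

Under SRS without replacement, Var(ȳ) = (1 − f)·s²/n with f = n/N = 2766/36228 = 0.07634978.
Var(ȳ) = (1 − 0.07634978)·349/2766 = 0.92365022·0.12617498 = 0.11654155.
SE(ȳ) = √(0.11654155) = 0.34138.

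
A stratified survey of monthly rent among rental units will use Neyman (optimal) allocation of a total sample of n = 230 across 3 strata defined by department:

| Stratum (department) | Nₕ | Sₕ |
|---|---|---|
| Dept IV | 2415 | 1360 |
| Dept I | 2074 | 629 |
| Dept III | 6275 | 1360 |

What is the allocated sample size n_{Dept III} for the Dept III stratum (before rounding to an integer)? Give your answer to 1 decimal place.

149.6

Neyman allocation: nₕ = n·NₕSₕ / Σⱼ NⱼSⱼ.
Σ NⱼSⱼ = 2415·1360 + 2074·629 + 6275·1360 = 1.3122946 × 10^7.
n_{Dept III} = 230·6275·1360 / (1.3122946 × 10^7) = 149.6.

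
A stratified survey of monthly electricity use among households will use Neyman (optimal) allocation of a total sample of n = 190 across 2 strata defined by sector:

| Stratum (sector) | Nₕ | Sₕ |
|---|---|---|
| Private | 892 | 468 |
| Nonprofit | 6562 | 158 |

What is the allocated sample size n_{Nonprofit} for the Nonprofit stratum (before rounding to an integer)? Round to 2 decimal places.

Neyman allocation: nₕ = n·NₕSₕ / Σⱼ NⱼSⱼ.
Σ NⱼSⱼ = 892·468 + 6562·158 = 1.454252 × 10^6.
n_{Nonprofit} = 190·6562·158 / (1.454252 × 10^6) = 135.46.

135.46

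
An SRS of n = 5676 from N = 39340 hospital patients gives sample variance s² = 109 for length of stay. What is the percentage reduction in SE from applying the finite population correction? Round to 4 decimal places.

f = n/N = 5676/39340 = 0.14428063.
SE_no-fpc = √(s²/n) = 0.13857729; SE_fpc = √((1−f)s²/n) = 0.12819106.
Ratio = √(1−f) = 0.92505101. Reduction = 100·(1 − 0.92505101) = 7.4949%.

7.4949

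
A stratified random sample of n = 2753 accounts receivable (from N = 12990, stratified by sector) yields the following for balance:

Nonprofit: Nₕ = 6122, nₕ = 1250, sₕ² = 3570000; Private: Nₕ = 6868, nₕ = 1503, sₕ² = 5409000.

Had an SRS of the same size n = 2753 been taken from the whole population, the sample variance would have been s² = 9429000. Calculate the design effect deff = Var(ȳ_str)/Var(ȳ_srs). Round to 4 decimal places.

0.4782

Var(ȳ_str) = Σ Wₕ²(1−fₕ)sₕ²/nₕ with Wₕ = Nₕ/12990:
  Nonprofit: (6122/12990)²·(1−1250/6122)·3570000/1250 = 504.8246
  Private: (6868/12990)²·(1−1503/6868)·5409000/1503 = 785.8501
  → Var(ȳ_str) = 1290.6747.
Var(ȳ_srs) = (1 − 2753/12990)·9429000/2753 = 2699.1249.
deff = 1290.6747 / 2699.1249 = 0.4782.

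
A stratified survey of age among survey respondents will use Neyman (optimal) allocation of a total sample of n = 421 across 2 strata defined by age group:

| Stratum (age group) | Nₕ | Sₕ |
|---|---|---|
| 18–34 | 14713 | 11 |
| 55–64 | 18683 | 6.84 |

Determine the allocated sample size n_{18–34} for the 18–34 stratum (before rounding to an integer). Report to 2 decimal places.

235.25

Neyman allocation: nₕ = n·NₕSₕ / Σⱼ NⱼSⱼ.
Σ NⱼSⱼ = 14713·11 + 18683·6.84 = 289634.72.
n_{18–34} = 421·14713·11 / 289634.72 = 235.25.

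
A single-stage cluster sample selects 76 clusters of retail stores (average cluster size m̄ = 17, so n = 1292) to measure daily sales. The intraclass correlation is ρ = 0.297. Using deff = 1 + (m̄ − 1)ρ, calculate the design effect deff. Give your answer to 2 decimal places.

deff = 1 + (17 − 1)·0.297 = 1 + 4.752 = 5.752.

5.75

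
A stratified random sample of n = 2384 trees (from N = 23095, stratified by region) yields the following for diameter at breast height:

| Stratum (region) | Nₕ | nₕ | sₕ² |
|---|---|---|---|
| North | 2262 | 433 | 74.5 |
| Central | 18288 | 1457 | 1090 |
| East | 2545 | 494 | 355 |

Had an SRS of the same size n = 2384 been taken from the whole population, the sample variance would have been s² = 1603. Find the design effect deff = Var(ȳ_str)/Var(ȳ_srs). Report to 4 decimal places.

0.7298

Var(ȳ_str) = Σ Wₕ²(1−fₕ)sₕ²/nₕ with Wₕ = Nₕ/23095:
  North: (2262/23095)²·(1−433/2262)·74.5/433 = 0.001334562
  Central: (18288/23095)²·(1−1457/18288)·1090/1457 = 0.43172495
  East: (2545/23095)²·(1−494/2545)·355/494 = 0.0070326486
  → Var(ȳ_str) = 0.44009216.
Var(ȳ_srs) = (1 − 2384/23095)·1603/2384 = 0.60299037.
deff = 0.44009216 / 0.60299037 = 0.7298.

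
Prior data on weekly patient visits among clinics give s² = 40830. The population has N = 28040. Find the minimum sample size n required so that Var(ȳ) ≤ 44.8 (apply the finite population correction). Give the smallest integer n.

Without fpc, n₀ = s²/D = 40830/44.8 = 911.3839.
With fpc, (1 − n/N)·s²/n ≤ D requires n ≥ n₀/(1 + n₀/N) = 911.3839/(1 + 911.3839/28040) = 882.6937.
Rounding up, n = 883.

883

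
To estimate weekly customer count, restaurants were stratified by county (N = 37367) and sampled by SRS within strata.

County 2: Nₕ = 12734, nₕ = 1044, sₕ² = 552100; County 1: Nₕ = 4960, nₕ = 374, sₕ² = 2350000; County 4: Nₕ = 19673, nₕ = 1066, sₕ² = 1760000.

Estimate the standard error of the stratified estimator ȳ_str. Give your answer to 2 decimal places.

24.32

Var(ȳ_str) = Σₕ Wₕ²(1 − fₕ)sₕ²/nₕ with Wₕ = Nₕ/N, N = 37367.
County 2: Wₕ = 0.34078197; term = 0.34078197²·(1 − 0.08198524)·552100/1044 = 56.37936.
County 1: Wₕ = 0.13273744; term = 0.13273744²·(1 − 0.07540323)·2350000/374 = 102.36124.
County 4: Wₕ = 0.52648058; term = 0.52648058²·(1 − 0.05418594)·1760000/1066 = 432.83857.
Sum = 591.57917.
SE = √(591.57917) = 24.32.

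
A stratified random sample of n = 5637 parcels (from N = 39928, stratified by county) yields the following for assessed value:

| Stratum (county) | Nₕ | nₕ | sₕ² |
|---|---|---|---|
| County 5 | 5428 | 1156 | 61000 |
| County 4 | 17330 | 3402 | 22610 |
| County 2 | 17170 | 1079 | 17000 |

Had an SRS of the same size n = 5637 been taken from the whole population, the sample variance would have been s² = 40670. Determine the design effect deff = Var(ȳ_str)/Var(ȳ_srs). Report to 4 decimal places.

Var(ȳ_str) = Σ Wₕ²(1−fₕ)sₕ²/nₕ with Wₕ = Nₕ/39928:
  County 5: (5428/39928)²·(1−1156/5428)·61000/1156 = 0.76751694
  County 4: (17330/39928)²·(1−3402/17330)·22610/3402 = 1.0062328
  County 2: (17170/39928)²·(1−1079/17170)·17000/1079 = 2.7303963
  → Var(ȳ_str) = 4.504146.
Var(ȳ_srs) = (1 − 5637/39928)·40670/5637 = 6.1962471.
deff = 4.504146 / 6.1962471 = 0.7269.

0.7269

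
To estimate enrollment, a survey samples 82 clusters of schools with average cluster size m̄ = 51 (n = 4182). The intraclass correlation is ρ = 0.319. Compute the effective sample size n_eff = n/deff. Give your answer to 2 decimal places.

deff = 1 + (51 − 1)·0.319 = 1 + 15.95 = 16.95.
n_eff = 4182 / 16.95 = 246.73.

246.73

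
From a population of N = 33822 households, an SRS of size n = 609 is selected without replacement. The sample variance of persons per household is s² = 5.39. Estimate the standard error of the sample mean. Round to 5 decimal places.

Under SRS without replacement, Var(ȳ) = (1 − f)·s²/n with f = n/N = 609/33822 = 0.01800603.
Var(ȳ) = (1 − 0.01800603)·5.39/609 = 0.98199397·0.0088505747 = 0.008691211.
SE(ȳ) = √(0.008691211) = 0.09323.

0.09323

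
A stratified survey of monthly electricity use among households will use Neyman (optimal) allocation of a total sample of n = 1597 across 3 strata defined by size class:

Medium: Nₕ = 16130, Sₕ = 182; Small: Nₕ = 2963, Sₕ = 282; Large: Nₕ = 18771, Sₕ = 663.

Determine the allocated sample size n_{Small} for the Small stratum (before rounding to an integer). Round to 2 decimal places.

Neyman allocation: nₕ = n·NₕSₕ / Σⱼ NⱼSⱼ.
Σ NⱼSⱼ = 16130·182 + 2963·282 + 18771·663 = 1.6216399 × 10^7.
n_{Small} = 1597·2963·282 / (1.6216399 × 10^7) = 82.29.

82.29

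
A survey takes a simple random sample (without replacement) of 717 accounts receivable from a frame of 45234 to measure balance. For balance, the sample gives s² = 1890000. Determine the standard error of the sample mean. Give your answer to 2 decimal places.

Under SRS without replacement, Var(ȳ) = (1 − f)·s²/n with f = n/N = 717/45234 = 0.01585091.
Var(ȳ) = (1 − 0.01585091)·1890000/717 = 0.98414909·2635.9833 = 2594.2005.
SE(ȳ) = √(2594.2005) = 50.93.

50.93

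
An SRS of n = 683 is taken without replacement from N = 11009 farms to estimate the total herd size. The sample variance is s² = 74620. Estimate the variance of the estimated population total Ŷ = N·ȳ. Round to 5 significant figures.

Var(Ŷ) = N²·Var(ȳ) = N²·(1 − n/N)·s²/n.
f = 683/11009 = 0.06204015; Var(ȳ) = 0.93795985·74620/683 = 102.4752.
Var(Ŷ) = 11009² · 102.4752 = 1.2419798 × 10^10.

1.2420 × 10^10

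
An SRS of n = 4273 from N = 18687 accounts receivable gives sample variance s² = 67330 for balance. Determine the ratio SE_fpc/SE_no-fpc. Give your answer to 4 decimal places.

0.8783

f = n/N = 4273/18687 = 0.22866164.
SE_no-fpc = √(s²/n) = 3.9695188; SE_fpc = √((1−f)s²/n) = 3.4862644.
Ratio = √(1−f) = 0.87825871.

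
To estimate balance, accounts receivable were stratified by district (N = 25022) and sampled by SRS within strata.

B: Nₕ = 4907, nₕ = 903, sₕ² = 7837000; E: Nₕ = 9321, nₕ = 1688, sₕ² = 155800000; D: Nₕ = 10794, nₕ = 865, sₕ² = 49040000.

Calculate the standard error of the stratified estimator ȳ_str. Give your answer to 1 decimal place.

143.1

Var(ȳ_str) = Σₕ Wₕ²(1 − fₕ)sₕ²/nₕ with Wₕ = Nₕ/N, N = 25022.
B: Wₕ = 0.19610743; term = 0.19610743²·(1 − 0.18402282)·7837000/903 = 272.3505.
E: Wₕ = 0.37251219; term = 0.37251219²·(1 − 0.18109645)·155800000/1688 = 10488.388.
D: Wₕ = 0.43138039; term = 0.43138039²·(1 − 0.08013711)·49040000/865 = 9704.6134.
Sum = 20465.352.
SE = √(20465.352) = 143.1.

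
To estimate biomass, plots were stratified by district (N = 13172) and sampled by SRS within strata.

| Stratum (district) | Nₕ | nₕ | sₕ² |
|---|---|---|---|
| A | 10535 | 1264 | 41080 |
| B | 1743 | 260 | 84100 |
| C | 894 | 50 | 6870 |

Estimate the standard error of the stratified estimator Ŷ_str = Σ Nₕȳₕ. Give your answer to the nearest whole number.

Var(Ŷ_str) = Σₕ Nₕ²(1 − fₕ)sₕ²/nₕ.
A: 10535²·(1 − 1264/10535)·41080/1264 = 3.1742745 × 10^9.
B: 1743²·(1 − 260/1743)·84100/260 = 8.361057 × 10^8.
C: 894²·(1 − 50/894)·6870/50 = 1.0367325 × 10^8.
Sum = 4.1140535 × 10^9.
SE = √(4.1140535 × 10^9) = 64141.

64141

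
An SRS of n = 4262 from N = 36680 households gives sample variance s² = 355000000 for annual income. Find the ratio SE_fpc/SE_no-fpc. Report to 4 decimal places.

f = n/N = 4262/36680 = 0.11619411.
SE_no-fpc = √(s²/n) = 288.60739; SE_fpc = √((1−f)s²/n) = 271.32256.
Ratio = √(1−f) = 0.94010951.

0.9401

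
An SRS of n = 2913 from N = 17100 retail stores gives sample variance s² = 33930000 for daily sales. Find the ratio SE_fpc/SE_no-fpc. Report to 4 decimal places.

0.9109

f = n/N = 2913/17100 = 0.17035088.
SE_no-fpc = √(s²/n) = 107.92491; SE_fpc = √((1−f)s²/n) = 98.303486.
Ratio = √(1−f) = 0.91085077.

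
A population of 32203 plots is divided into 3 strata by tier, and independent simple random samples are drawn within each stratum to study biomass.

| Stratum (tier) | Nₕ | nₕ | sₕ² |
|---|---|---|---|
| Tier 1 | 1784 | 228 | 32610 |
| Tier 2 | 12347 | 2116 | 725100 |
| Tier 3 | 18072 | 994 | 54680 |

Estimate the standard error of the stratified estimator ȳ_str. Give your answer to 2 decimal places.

Var(ȳ_str) = Σₕ Wₕ²(1 − fₕ)sₕ²/nₕ with Wₕ = Nₕ/N, N = 32203.
Tier 1: Wₕ = 0.05539857; term = 0.05539857²·(1 − 0.12780269)·32610/228 = 0.38284919.
Tier 2: Wₕ = 0.38341148; term = 0.38341148²·(1 − 0.17137766)·725100/2116 = 41.741602.
Tier 3: Wₕ = 0.56118995; term = 0.56118995²·(1 − 0.05500221)·54680/994 = 16.371659.
Sum = 58.49611.
SE = √(58.49611) = 7.65.

7.65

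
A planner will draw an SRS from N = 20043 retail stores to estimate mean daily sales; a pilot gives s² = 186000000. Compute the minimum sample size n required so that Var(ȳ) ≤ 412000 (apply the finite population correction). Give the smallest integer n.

442

Without fpc, n₀ = s²/D = 186000000/412000 = 451.4563.
With fpc, (1 − n/N)·s²/n ≤ D requires n ≥ n₀/(1 + n₀/N) = 451.4563/(1 + 451.4563/20043) = 441.5115.
Rounding up, n = 442.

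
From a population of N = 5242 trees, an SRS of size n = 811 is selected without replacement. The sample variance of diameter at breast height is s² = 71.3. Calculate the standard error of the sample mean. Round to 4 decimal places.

0.2726

Under SRS without replacement, Var(ȳ) = (1 − f)·s²/n with f = n/N = 811/5242 = 0.15471194.
Var(ȳ) = (1 − 0.15471194)·71.3/811 = 0.84528806·0.087916153 = 0.074314474.
SE(ȳ) = √(0.074314474) = 0.2726.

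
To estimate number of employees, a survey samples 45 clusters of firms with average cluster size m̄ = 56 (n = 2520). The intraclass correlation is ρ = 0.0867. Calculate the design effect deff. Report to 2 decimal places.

deff = 1 + (56 − 1)·0.0867 = 1 + 4.7685 = 5.7685.

5.77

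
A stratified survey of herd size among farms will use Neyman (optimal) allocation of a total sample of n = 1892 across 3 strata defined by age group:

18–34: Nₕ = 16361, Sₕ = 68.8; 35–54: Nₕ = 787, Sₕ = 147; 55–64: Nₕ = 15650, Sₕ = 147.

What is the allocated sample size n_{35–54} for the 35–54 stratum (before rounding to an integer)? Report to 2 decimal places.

61.80

Neyman allocation: nₕ = n·NₕSₕ / Σⱼ NⱼSⱼ.
Σ NⱼSⱼ = 16361·68.8 + 787·147 + 15650·147 = 3.5418758 × 10^6.
n_{35–54} = 1892·787·147 / (3.5418758 × 10^6) = 61.80.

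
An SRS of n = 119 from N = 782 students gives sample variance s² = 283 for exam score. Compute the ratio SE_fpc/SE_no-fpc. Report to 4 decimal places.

0.9208

f = n/N = 119/782 = 0.15217391.
SE_no-fpc = √(s²/n) = 1.5421256; SE_fpc = √((1−f)s²/n) = 1.4199502.
Ratio = √(1−f) = 0.92077472.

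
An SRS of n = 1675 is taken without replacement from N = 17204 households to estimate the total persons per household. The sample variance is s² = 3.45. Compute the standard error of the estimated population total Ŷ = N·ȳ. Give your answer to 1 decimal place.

Var(Ŷ) = N²·Var(ȳ) = N²·(1 − n/N)·s²/n.
f = 1675/17204 = 0.09736108; Var(ȳ) = 0.90263892·3.45/1675 = 0.0018591667.
Var(Ŷ) = 17204² · 0.0018591667 = 550271.73.
SE(Ŷ) = √(550271.73) = 741.8.

741.8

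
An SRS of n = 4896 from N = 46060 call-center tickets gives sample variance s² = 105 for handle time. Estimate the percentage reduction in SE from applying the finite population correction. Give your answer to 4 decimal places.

5.4641

f = n/N = 4896/46060 = 0.10629614.
SE_no-fpc = √(s²/n) = 0.1464448; SE_fpc = √((1−f)s²/n) = 0.13844292.
Ratio = √(1−f) = 0.94535912. Reduction = 100·(1 − 0.94535912) = 5.4641%.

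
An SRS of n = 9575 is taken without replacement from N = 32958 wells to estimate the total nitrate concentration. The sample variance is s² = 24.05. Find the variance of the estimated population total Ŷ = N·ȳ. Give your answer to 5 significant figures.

1.9357 × 10^6

Var(Ŷ) = N²·Var(ȳ) = N²·(1 − n/N)·s²/n.
f = 9575/32958 = 0.29052127; Var(ȳ) = 0.70947873·24.05/9575 = 0.0017820327.
Var(Ŷ) = 32958² · 0.0017820327 = 1.935697 × 10^6.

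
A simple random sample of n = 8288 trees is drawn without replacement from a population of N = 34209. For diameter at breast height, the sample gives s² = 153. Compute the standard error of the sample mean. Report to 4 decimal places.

0.1183

Under SRS without replacement, Var(ȳ) = (1 − f)·s²/n with f = n/N = 8288/34209 = 0.24227542.
Var(ȳ) = (1 − 0.24227542)·153/8288 = 0.75772458·0.018460425 = 0.013987917.
SE(ȳ) = √(0.013987917) = 0.1183.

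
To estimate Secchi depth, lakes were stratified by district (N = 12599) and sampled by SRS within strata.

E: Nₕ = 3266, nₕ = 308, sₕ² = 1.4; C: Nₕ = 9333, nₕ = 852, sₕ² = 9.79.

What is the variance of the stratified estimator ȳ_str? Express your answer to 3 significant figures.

Var(ȳ_str) = Σₕ Wₕ²(1 − fₕ)sₕ²/nₕ with Wₕ = Nₕ/N, N = 12599.
E: Wₕ = 0.25922692; term = 0.25922692²·(1 − 0.09430496)·1.4/308 = 2.7664289 × 10^-4.
C: Wₕ = 0.74077308; term = 0.74077308²·(1 − 0.09128897)·9.79/852 = 0.0057297975.
Sum = 0.0060064404.

0.00601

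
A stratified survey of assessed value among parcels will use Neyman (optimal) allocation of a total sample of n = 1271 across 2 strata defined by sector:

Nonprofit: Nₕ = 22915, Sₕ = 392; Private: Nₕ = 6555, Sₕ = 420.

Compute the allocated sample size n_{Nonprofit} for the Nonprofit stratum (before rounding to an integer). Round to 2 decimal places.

Neyman allocation: nₕ = n·NₕSₕ / Σⱼ NⱼSⱼ.
Σ NⱼSⱼ = 22915·392 + 6555·420 = 1.173578 × 10^7.
n_{Nonprofit} = 1271·22915·392 / (1.173578 × 10^7) = 972.84.

972.84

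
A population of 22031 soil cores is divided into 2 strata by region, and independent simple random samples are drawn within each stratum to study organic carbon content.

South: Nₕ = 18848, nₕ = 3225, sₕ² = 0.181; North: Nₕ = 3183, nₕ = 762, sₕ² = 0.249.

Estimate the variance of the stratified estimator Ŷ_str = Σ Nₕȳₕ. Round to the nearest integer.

19045

Var(Ŷ_str) = Σₕ Nₕ²(1 − fₕ)sₕ²/nₕ.
South: 18848²·(1 − 3225/18848)·0.181/3225 = 16526.411.
North: 3183²·(1 − 762/3183)·0.249/762 = 2518.1164.
Sum = 19044.527.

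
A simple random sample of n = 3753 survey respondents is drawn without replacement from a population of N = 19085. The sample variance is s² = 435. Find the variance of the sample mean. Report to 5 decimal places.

Under SRS without replacement, Var(ȳ) = (1 − f)·s²/n with f = n/N = 3753/19085 = 0.19664658.
Var(ȳ) = (1 − 0.19664658)·435/3753 = 0.80335342·0.11590727 = 0.093114505.

0.09311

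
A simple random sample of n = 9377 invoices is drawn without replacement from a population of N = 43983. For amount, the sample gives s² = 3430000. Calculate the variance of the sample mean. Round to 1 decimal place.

Under SRS without replacement, Var(ȳ) = (1 − f)·s²/n with f = n/N = 9377/43983 = 0.21319601.
Var(ȳ) = (1 − 0.21319601)·3430000/9377 = 0.78680399·365.78863 = 287.80396.

287.8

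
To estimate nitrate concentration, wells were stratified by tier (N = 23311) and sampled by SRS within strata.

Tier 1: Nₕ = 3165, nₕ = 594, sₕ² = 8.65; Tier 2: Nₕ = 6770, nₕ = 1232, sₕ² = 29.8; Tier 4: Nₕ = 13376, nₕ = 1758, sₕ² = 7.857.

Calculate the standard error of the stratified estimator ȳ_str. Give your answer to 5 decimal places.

0.05626

Var(ȳ_str) = Σₕ Wₕ²(1 − fₕ)sₕ²/nₕ with Wₕ = Nₕ/N, N = 23311.
Tier 1: Wₕ = 0.13577281; term = 0.13577281²·(1 − 0.18767773)·8.65/594 = 2.1806383 × 10^-4.
Tier 2: Wₕ = 0.29042083; term = 0.29042083²·(1 − 0.18197932)·29.8/1232 = 0.001668881.
Tier 4: Wₕ = 0.57380636; term = 0.57380636²·(1 − 0.13142943)·7.857/1758 = 0.0012781261.
Sum = 0.0031650709.
SE = √(0.0031650709) = 0.05626.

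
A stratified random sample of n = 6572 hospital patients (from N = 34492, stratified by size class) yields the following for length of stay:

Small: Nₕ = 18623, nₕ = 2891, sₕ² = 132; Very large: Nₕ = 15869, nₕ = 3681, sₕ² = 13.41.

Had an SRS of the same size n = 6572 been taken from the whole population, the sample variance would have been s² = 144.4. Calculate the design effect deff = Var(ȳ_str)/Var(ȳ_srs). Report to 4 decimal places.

0.6655

Var(ȳ_str) = Σ Wₕ²(1−fₕ)sₕ²/nₕ with Wₕ = Nₕ/34492:
  Small: (18623/34492)²·(1−2891/18623)·132/2891 = 0.011244047
  Very large: (15869/34492)²·(1−3681/15869)·13.41/3681 = 5.9225428 × 10^-4
  → Var(ȳ_str) = 0.011836301.
Var(ȳ_srs) = (1 − 6572/34492)·144.4/6572 = 0.017785524.
deff = 0.011836301 / 0.017785524 = 0.6655.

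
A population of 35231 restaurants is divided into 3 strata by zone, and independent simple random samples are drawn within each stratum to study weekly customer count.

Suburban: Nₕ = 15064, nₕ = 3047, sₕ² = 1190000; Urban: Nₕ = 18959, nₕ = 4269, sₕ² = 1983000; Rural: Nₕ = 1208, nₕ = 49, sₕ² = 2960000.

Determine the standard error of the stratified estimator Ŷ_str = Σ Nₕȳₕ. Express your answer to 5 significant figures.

533520

Var(Ŷ_str) = Σₕ Nₕ²(1 − fₕ)sₕ²/nₕ.
Suburban: 15064²·(1 − 3047/15064)·1190000/3047 = 7.069861 × 10^10.
Urban: 18959²·(1 − 4269/18959)·1983000/4269 = 1.2937006 × 10^11.
Rural: 1208²·(1 − 49/1208)·2960000/49 = 8.4575778 × 10^10.
Sum = 2.8464445 × 10^11.
SE = √(2.8464445 × 10^11) = 533520.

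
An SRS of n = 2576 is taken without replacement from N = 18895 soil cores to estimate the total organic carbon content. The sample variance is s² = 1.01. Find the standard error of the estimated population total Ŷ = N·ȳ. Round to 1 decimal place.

347.7

Var(Ŷ) = N²·Var(ȳ) = N²·(1 − n/N)·s²/n.
f = 2576/18895 = 0.13633236; Var(ȳ) = 0.86366764·1.01/2576 = 3.3862745 × 10^-4.
Var(Ŷ) = 18895² · (3.3862745 × 10^-4) = 120897.12.
SE(Ŷ) = √(120897.12) = 347.7.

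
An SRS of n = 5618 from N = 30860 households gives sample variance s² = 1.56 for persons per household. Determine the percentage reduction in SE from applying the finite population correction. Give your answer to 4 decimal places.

f = n/N = 5618/30860 = 0.18204796.
SE_no-fpc = √(s²/n) = 0.0166637; SE_fpc = √((1−f)s²/n) = 0.015070767.
Ratio = √(1−f) = 0.90440701. Reduction = 100·(1 − 0.90440701) = 9.5593%.

9.5593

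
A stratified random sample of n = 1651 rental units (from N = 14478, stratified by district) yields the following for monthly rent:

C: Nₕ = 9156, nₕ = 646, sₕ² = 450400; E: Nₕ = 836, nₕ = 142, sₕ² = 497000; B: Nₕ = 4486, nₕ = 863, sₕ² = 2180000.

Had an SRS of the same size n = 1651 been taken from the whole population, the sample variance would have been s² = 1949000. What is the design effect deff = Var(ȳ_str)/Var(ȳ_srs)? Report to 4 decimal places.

0.4443

Var(ȳ_str) = Σ Wₕ²(1−fₕ)sₕ²/nₕ with Wₕ = Nₕ/14478:
  C: (9156/14478)²·(1−646/9156)·450400/646 = 259.1696
  E: (836/14478)²·(1−142/836)·497000/142 = 9.68761
  B: (4486/14478)²·(1−863/4486)·2180000/863 = 195.86469
  → Var(ȳ_str) = 464.7219.
Var(ȳ_srs) = (1 − 1651/14478)·1949000/1651 = 1045.8786.
deff = 464.7219 / 1045.8786 = 0.4443.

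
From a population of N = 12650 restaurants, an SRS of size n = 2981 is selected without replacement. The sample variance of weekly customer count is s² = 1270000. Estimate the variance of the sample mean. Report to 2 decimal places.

Under SRS without replacement, Var(ȳ) = (1 − f)·s²/n with f = n/N = 2981/12650 = 0.23565217.
Var(ȳ) = (1 − 0.23565217)·1270000/2981 = 0.76434783·426.03153 = 325.63628.

325.64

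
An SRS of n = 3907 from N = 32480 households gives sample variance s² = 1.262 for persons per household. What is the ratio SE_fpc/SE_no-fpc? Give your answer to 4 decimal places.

f = n/N = 3907/32480 = 0.12028941.
SE_no-fpc = √(s²/n) = 0.017972478; SE_fpc = √((1−f)s²/n) = 0.016856907.
Ratio = √(1−f) = 0.93792888.

0.9379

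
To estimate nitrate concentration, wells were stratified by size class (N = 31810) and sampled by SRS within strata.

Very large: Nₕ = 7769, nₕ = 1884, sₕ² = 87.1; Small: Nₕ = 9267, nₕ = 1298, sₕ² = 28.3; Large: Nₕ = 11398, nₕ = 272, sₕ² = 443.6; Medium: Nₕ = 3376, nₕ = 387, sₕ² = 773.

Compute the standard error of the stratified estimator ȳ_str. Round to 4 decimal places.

Var(ȳ_str) = Σₕ Wₕ²(1 − fₕ)sₕ²/nₕ with Wₕ = Nₕ/N, N = 31810.
Very large: Wₕ = 0.24423137; term = 0.24423137²·(1 − 0.24250225)·87.1/1884 = 0.0020889186.
Small: Wₕ = 0.29132348; term = 0.29132348²·(1 − 0.14006690)·28.3/1298 = 0.0015912096.
Large: Wₕ = 0.35831500; term = 0.35831500²·(1 − 0.02386384)·443.6/272 = 0.20439158.
Medium: Wₕ = 0.10613015; term = 0.10613015²·(1 − 0.11463270)·773/387 = 0.019919092.
Sum = 0.2279908.
SE = √(0.2279908) = 0.4775.

0.4775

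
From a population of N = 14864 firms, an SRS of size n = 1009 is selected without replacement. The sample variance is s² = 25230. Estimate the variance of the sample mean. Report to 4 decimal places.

Under SRS without replacement, Var(ȳ) = (1 − f)·s²/n with f = n/N = 1009/14864 = 0.06788213.
Var(ȳ) = (1 − 0.06788213)·25230/1009 = 0.93211787·25.004955 = 23.307566.

23.3076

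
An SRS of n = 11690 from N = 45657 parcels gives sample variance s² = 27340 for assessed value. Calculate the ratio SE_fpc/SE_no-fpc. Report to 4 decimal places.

f = n/N = 11690/45657 = 0.25603960.
SE_no-fpc = √(s²/n) = 1.5292976; SE_fpc = √((1−f)s²/n) = 1.3190672.
Ratio = √(1−f) = 0.86253139.

0.8625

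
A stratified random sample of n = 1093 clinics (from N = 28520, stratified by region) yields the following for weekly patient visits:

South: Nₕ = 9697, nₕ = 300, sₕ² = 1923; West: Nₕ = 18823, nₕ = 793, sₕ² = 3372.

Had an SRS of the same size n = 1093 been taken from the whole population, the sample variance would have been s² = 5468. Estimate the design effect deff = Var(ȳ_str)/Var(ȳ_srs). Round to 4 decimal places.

Var(ȳ_str) = Σ Wₕ²(1−fₕ)sₕ²/nₕ with Wₕ = Nₕ/28520:
  South: (9697/28520)²·(1−300/9697)·1923/300 = 0.71810113
  West: (18823/28520)²·(1−793/18823)·3372/793 = 1.7741891
  → Var(ȳ_str) = 2.4922902.
Var(ȳ_srs) = (1 − 1093/28520)·5468/1093 = 4.8110196.
deff = 2.4922902 / 4.8110196 = 0.5180.

0.5180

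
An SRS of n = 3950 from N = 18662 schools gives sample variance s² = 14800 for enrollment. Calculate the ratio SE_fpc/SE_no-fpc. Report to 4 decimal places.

f = n/N = 3950/18662 = 0.21166006.
SE_no-fpc = √(s²/n) = 1.9356744; SE_fpc = √((1−f)s²/n) = 1.7186565.
Ratio = √(1−f) = 0.88788510.

0.8879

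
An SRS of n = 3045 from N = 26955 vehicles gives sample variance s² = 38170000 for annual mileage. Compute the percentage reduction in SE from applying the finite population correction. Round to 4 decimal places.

5.8175

f = n/N = 3045/26955 = 0.11296605.
SE_no-fpc = √(s²/n) = 111.96117; SE_fpc = √((1−f)s²/n) = 105.44781.
Ratio = √(1−f) = 0.94182480. Reduction = 100·(1 − 0.94182480) = 5.8175%.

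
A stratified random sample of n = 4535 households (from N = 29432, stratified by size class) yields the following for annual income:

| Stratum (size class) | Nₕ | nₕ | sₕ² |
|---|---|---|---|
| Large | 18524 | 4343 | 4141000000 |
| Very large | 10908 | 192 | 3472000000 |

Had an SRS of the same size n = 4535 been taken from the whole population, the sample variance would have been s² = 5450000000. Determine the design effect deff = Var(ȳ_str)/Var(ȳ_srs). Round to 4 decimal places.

Var(ȳ_str) = Σ Wₕ²(1−fₕ)sₕ²/nₕ with Wₕ = Nₕ/29432:
  Large: (18524/29432)²·(1−4343/18524)·4141000000/4343 = 289146.19
  Very large: (10908/29432)²·(1−192/10908)·3472000000/192 = 2.4401514 × 10^6
  → Var(ȳ_str) = 2.7292976 × 10^6.
Var(ȳ_srs) = (1 − 4535/29432)·5450000000/4535 = 1.0165915 × 10^6.
deff = (2.7292976 × 10^6) / (1.0165915 × 10^6) = 2.6848.

2.6848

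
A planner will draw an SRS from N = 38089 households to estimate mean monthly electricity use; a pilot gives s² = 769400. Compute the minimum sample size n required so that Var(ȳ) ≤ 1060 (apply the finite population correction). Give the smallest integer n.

713

Without fpc, n₀ = s²/D = 769400/1060 = 725.8491.
With fpc, (1 − n/N)·s²/n ≤ D requires n ≥ n₀/(1 + n₀/N) = 725.8491/(1 + 725.8491/38089) = 712.2755.
Rounding up, n = 713.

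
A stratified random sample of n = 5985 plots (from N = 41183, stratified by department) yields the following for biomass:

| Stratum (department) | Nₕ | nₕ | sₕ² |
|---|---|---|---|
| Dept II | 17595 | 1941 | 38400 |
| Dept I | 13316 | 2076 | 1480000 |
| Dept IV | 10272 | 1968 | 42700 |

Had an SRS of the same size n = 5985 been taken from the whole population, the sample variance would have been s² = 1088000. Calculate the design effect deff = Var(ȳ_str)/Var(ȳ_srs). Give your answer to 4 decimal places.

Var(ȳ_str) = Σ Wₕ²(1−fₕ)sₕ²/nₕ with Wₕ = Nₕ/41183:
  Dept II: (17595/41183)²·(1−1941/17595)·38400/1941 = 3.2128047
  Dept I: (13316/41183)²·(1−2076/13316)·1480000/2076 = 62.912726
  Dept IV: (10272/41183)²·(1−1968/10272)·42700/1968 = 1.0912121
  → Var(ȳ_str) = 67.216743.
Var(ȳ_srs) = (1 − 5985/41183)·1088000/5985 = 155.36913.
deff = 67.216743 / 155.36913 = 0.4326.

0.4326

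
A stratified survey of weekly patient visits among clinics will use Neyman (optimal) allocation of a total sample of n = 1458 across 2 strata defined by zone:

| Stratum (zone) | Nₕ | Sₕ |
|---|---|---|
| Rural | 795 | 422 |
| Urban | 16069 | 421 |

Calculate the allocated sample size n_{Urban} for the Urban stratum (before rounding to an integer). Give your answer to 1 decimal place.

Neyman allocation: nₕ = n·NₕSₕ / Σⱼ NⱼSⱼ.
Σ NⱼSⱼ = 795·422 + 16069·421 = 7.100539 × 10^6.
n_{Urban} = 1458·16069·421 / (7.100539 × 10^6) = 1389.1.

1389.1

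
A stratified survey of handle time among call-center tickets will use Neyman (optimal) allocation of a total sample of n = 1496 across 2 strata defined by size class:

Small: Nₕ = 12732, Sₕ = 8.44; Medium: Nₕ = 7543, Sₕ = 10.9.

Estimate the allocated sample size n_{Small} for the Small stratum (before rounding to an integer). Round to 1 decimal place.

Neyman allocation: nₕ = n·NₕSₕ / Σⱼ NⱼSⱼ.
Σ NⱼSⱼ = 12732·8.44 + 7543·10.9 = 189676.78.
n_{Small} = 1496·12732·8.44 / 189676.78 = 847.5.

847.5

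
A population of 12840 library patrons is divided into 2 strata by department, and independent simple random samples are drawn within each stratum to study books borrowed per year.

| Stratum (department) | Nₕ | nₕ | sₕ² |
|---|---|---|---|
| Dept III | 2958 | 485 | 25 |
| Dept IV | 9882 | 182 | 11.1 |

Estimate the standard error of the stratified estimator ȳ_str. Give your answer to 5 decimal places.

0.19429

Var(ȳ_str) = Σₕ Wₕ²(1 − fₕ)sₕ²/nₕ with Wₕ = Nₕ/N, N = 12840.
Dept III: Wₕ = 0.23037383; term = 0.23037383²·(1 − 0.16396214)·25/485 = 0.0022871282.
Dept IV: Wₕ = 0.76962617; term = 0.76962617²·(1 − 0.01841732)·11.1/182 = 0.035459951.
Sum = 0.037747079.
SE = √(0.037747079) = 0.19429.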